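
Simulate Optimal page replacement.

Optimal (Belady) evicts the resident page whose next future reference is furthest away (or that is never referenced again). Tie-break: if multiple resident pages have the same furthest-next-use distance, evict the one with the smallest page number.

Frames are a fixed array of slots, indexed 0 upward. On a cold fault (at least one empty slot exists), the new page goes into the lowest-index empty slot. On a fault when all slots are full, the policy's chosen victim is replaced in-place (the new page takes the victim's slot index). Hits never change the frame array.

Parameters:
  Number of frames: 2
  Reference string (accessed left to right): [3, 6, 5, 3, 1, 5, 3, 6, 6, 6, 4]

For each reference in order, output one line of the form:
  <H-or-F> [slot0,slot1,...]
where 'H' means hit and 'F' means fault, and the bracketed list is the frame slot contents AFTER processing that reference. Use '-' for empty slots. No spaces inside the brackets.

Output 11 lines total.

F [3,-]
F [3,6]
F [3,5]
H [3,5]
F [1,5]
H [1,5]
F [3,5]
F [6,5]
H [6,5]
H [6,5]
F [6,4]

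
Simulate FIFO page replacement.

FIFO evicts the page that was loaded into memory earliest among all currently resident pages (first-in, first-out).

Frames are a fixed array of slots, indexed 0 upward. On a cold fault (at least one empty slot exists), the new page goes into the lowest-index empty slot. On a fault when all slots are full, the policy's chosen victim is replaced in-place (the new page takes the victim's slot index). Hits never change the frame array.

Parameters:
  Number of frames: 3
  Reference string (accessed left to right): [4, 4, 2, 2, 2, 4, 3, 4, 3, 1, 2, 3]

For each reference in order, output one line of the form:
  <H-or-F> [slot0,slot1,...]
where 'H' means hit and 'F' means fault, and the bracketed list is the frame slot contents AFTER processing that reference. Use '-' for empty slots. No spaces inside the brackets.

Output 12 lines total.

F [4,-,-]
H [4,-,-]
F [4,2,-]
H [4,2,-]
H [4,2,-]
H [4,2,-]
F [4,2,3]
H [4,2,3]
H [4,2,3]
F [1,2,3]
H [1,2,3]
H [1,2,3]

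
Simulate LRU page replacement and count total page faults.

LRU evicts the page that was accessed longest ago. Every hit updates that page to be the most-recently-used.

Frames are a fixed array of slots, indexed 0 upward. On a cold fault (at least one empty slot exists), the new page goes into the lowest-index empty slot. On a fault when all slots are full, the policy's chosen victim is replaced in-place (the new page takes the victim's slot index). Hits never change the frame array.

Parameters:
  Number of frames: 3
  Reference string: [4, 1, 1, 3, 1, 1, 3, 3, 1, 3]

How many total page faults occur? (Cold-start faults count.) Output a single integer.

Step 0: ref 4 → FAULT, frames=[4,-,-]
Step 1: ref 1 → FAULT, frames=[4,1,-]
Step 2: ref 1 → HIT, frames=[4,1,-]
Step 3: ref 3 → FAULT, frames=[4,1,3]
Step 4: ref 1 → HIT, frames=[4,1,3]
Step 5: ref 1 → HIT, frames=[4,1,3]
Step 6: ref 3 → HIT, frames=[4,1,3]
Step 7: ref 3 → HIT, frames=[4,1,3]
Step 8: ref 1 → HIT, frames=[4,1,3]
Step 9: ref 3 → HIT, frames=[4,1,3]
Total faults: 3

Answer: 3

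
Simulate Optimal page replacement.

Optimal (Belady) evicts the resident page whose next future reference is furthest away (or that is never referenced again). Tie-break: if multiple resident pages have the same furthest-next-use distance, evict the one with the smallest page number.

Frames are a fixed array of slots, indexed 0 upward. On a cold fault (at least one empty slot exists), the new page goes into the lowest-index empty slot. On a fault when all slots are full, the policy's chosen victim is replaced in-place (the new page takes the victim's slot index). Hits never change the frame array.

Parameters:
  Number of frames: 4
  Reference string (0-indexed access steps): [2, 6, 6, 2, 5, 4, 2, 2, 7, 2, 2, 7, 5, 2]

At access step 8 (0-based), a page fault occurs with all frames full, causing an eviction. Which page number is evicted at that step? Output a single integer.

Answer: 4

Derivation:
Step 0: ref 2 -> FAULT, frames=[2,-,-,-]
Step 1: ref 6 -> FAULT, frames=[2,6,-,-]
Step 2: ref 6 -> HIT, frames=[2,6,-,-]
Step 3: ref 2 -> HIT, frames=[2,6,-,-]
Step 4: ref 5 -> FAULT, frames=[2,6,5,-]
Step 5: ref 4 -> FAULT, frames=[2,6,5,4]
Step 6: ref 2 -> HIT, frames=[2,6,5,4]
Step 7: ref 2 -> HIT, frames=[2,6,5,4]
Step 8: ref 7 -> FAULT, evict 4, frames=[2,6,5,7]
At step 8: evicted page 4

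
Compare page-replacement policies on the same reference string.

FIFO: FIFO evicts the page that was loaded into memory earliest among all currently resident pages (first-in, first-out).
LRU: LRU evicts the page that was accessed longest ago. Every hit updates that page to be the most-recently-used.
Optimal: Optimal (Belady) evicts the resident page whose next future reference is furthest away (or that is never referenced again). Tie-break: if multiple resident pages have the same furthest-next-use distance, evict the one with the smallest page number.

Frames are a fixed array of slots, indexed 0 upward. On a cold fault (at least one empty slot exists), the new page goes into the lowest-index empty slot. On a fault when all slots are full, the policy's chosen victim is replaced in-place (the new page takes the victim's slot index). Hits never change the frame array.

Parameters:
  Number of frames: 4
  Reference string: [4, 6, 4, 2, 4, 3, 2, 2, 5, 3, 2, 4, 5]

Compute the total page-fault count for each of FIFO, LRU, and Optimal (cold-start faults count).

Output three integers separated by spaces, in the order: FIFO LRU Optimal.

Answer: 6 5 5

Derivation:
--- FIFO ---
  step 0: ref 4 -> FAULT, frames=[4,-,-,-] (faults so far: 1)
  step 1: ref 6 -> FAULT, frames=[4,6,-,-] (faults so far: 2)
  step 2: ref 4 -> HIT, frames=[4,6,-,-] (faults so far: 2)
  step 3: ref 2 -> FAULT, frames=[4,6,2,-] (faults so far: 3)
  step 4: ref 4 -> HIT, frames=[4,6,2,-] (faults so far: 3)
  step 5: ref 3 -> FAULT, frames=[4,6,2,3] (faults so far: 4)
  step 6: ref 2 -> HIT, frames=[4,6,2,3] (faults so far: 4)
  step 7: ref 2 -> HIT, frames=[4,6,2,3] (faults so far: 4)
  step 8: ref 5 -> FAULT, evict 4, frames=[5,6,2,3] (faults so far: 5)
  step 9: ref 3 -> HIT, frames=[5,6,2,3] (faults so far: 5)
  step 10: ref 2 -> HIT, frames=[5,6,2,3] (faults so far: 5)
  step 11: ref 4 -> FAULT, evict 6, frames=[5,4,2,3] (faults so far: 6)
  step 12: ref 5 -> HIT, frames=[5,4,2,3] (faults so far: 6)
  FIFO total faults: 6
--- LRU ---
  step 0: ref 4 -> FAULT, frames=[4,-,-,-] (faults so far: 1)
  step 1: ref 6 -> FAULT, frames=[4,6,-,-] (faults so far: 2)
  step 2: ref 4 -> HIT, frames=[4,6,-,-] (faults so far: 2)
  step 3: ref 2 -> FAULT, frames=[4,6,2,-] (faults so far: 3)
  step 4: ref 4 -> HIT, frames=[4,6,2,-] (faults so far: 3)
  step 5: ref 3 -> FAULT, frames=[4,6,2,3] (faults so far: 4)
  step 6: ref 2 -> HIT, frames=[4,6,2,3] (faults so far: 4)
  step 7: ref 2 -> HIT, frames=[4,6,2,3] (faults so far: 4)
  step 8: ref 5 -> FAULT, evict 6, frames=[4,5,2,3] (faults so far: 5)
  step 9: ref 3 -> HIT, frames=[4,5,2,3] (faults so far: 5)
  step 10: ref 2 -> HIT, frames=[4,5,2,3] (faults so far: 5)
  step 11: ref 4 -> HIT, frames=[4,5,2,3] (faults so far: 5)
  step 12: ref 5 -> HIT, frames=[4,5,2,3] (faults so far: 5)
  LRU total faults: 5
--- Optimal ---
  step 0: ref 4 -> FAULT, frames=[4,-,-,-] (faults so far: 1)
  step 1: ref 6 -> FAULT, frames=[4,6,-,-] (faults so far: 2)
  step 2: ref 4 -> HIT, frames=[4,6,-,-] (faults so far: 2)
  step 3: ref 2 -> FAULT, frames=[4,6,2,-] (faults so far: 3)
  step 4: ref 4 -> HIT, frames=[4,6,2,-] (faults so far: 3)
  step 5: ref 3 -> FAULT, frames=[4,6,2,3] (faults so far: 4)
  step 6: ref 2 -> HIT, frames=[4,6,2,3] (faults so far: 4)
  step 7: ref 2 -> HIT, frames=[4,6,2,3] (faults so far: 4)
  step 8: ref 5 -> FAULT, evict 6, frames=[4,5,2,3] (faults so far: 5)
  step 9: ref 3 -> HIT, frames=[4,5,2,3] (faults so far: 5)
  step 10: ref 2 -> HIT, frames=[4,5,2,3] (faults so far: 5)
  step 11: ref 4 -> HIT, frames=[4,5,2,3] (faults so far: 5)
  step 12: ref 5 -> HIT, frames=[4,5,2,3] (faults so far: 5)
  Optimal total faults: 5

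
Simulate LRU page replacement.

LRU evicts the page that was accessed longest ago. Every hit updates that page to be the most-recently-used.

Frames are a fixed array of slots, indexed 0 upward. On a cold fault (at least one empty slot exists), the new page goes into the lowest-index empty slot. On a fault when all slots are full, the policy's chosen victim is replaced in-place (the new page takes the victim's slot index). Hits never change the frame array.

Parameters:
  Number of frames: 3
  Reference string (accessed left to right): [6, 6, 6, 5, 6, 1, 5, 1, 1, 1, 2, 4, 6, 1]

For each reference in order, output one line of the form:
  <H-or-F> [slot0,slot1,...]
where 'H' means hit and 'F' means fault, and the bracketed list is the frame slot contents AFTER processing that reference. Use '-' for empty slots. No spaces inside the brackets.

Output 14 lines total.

F [6,-,-]
H [6,-,-]
H [6,-,-]
F [6,5,-]
H [6,5,-]
F [6,5,1]
H [6,5,1]
H [6,5,1]
H [6,5,1]
H [6,5,1]
F [2,5,1]
F [2,4,1]
F [2,4,6]
F [1,4,6]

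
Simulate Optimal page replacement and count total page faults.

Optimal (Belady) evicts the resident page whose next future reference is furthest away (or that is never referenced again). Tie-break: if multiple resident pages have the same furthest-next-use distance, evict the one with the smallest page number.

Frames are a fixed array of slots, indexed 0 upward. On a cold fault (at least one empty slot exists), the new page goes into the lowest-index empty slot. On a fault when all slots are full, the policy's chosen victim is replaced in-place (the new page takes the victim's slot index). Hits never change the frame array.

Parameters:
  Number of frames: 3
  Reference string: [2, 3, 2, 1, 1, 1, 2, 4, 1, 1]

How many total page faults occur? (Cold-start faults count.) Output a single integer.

Answer: 4

Derivation:
Step 0: ref 2 → FAULT, frames=[2,-,-]
Step 1: ref 3 → FAULT, frames=[2,3,-]
Step 2: ref 2 → HIT, frames=[2,3,-]
Step 3: ref 1 → FAULT, frames=[2,3,1]
Step 4: ref 1 → HIT, frames=[2,3,1]
Step 5: ref 1 → HIT, frames=[2,3,1]
Step 6: ref 2 → HIT, frames=[2,3,1]
Step 7: ref 4 → FAULT (evict 2), frames=[4,3,1]
Step 8: ref 1 → HIT, frames=[4,3,1]
Step 9: ref 1 → HIT, frames=[4,3,1]
Total faults: 4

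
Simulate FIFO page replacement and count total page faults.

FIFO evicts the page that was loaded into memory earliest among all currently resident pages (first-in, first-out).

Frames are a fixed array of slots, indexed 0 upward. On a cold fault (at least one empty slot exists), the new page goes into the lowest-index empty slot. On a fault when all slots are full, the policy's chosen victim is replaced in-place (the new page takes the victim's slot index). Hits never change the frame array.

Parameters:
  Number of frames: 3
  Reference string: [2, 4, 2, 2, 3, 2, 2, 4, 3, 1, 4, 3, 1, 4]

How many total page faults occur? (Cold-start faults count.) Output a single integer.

Answer: 4

Derivation:
Step 0: ref 2 → FAULT, frames=[2,-,-]
Step 1: ref 4 → FAULT, frames=[2,4,-]
Step 2: ref 2 → HIT, frames=[2,4,-]
Step 3: ref 2 → HIT, frames=[2,4,-]
Step 4: ref 3 → FAULT, frames=[2,4,3]
Step 5: ref 2 → HIT, frames=[2,4,3]
Step 6: ref 2 → HIT, frames=[2,4,3]
Step 7: ref 4 → HIT, frames=[2,4,3]
Step 8: ref 3 → HIT, frames=[2,4,3]
Step 9: ref 1 → FAULT (evict 2), frames=[1,4,3]
Step 10: ref 4 → HIT, frames=[1,4,3]
Step 11: ref 3 → HIT, frames=[1,4,3]
Step 12: ref 1 → HIT, frames=[1,4,3]
Step 13: ref 4 → HIT, frames=[1,4,3]
Total faults: 4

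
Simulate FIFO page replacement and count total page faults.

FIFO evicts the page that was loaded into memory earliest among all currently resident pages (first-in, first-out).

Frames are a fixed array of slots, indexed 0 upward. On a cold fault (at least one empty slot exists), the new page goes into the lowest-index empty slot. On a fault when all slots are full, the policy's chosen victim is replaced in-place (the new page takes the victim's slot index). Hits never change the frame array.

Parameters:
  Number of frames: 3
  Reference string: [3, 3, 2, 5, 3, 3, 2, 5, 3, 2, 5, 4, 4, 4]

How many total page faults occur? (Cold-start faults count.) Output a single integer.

Step 0: ref 3 → FAULT, frames=[3,-,-]
Step 1: ref 3 → HIT, frames=[3,-,-]
Step 2: ref 2 → FAULT, frames=[3,2,-]
Step 3: ref 5 → FAULT, frames=[3,2,5]
Step 4: ref 3 → HIT, frames=[3,2,5]
Step 5: ref 3 → HIT, frames=[3,2,5]
Step 6: ref 2 → HIT, frames=[3,2,5]
Step 7: ref 5 → HIT, frames=[3,2,5]
Step 8: ref 3 → HIT, frames=[3,2,5]
Step 9: ref 2 → HIT, frames=[3,2,5]
Step 10: ref 5 → HIT, frames=[3,2,5]
Step 11: ref 4 → FAULT (evict 3), frames=[4,2,5]
Step 12: ref 4 → HIT, frames=[4,2,5]
Step 13: ref 4 → HIT, frames=[4,2,5]
Total faults: 4

Answer: 4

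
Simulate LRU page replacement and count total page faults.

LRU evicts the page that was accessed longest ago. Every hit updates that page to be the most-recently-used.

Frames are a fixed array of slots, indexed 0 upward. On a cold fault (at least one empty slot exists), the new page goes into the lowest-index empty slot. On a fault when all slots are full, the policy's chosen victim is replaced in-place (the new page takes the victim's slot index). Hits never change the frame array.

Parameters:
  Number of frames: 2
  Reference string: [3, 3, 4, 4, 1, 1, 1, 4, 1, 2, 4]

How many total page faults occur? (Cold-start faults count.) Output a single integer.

Step 0: ref 3 → FAULT, frames=[3,-]
Step 1: ref 3 → HIT, frames=[3,-]
Step 2: ref 4 → FAULT, frames=[3,4]
Step 3: ref 4 → HIT, frames=[3,4]
Step 4: ref 1 → FAULT (evict 3), frames=[1,4]
Step 5: ref 1 → HIT, frames=[1,4]
Step 6: ref 1 → HIT, frames=[1,4]
Step 7: ref 4 → HIT, frames=[1,4]
Step 8: ref 1 → HIT, frames=[1,4]
Step 9: ref 2 → FAULT (evict 4), frames=[1,2]
Step 10: ref 4 → FAULT (evict 1), frames=[4,2]
Total faults: 5

Answer: 5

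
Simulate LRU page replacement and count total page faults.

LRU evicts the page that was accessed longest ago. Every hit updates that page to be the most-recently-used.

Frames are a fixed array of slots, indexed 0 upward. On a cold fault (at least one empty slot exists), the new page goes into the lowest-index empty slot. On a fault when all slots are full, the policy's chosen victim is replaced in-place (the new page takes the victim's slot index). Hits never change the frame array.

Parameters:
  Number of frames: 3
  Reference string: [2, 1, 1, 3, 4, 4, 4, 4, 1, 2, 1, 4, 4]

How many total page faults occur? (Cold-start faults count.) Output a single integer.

Answer: 5

Derivation:
Step 0: ref 2 → FAULT, frames=[2,-,-]
Step 1: ref 1 → FAULT, frames=[2,1,-]
Step 2: ref 1 → HIT, frames=[2,1,-]
Step 3: ref 3 → FAULT, frames=[2,1,3]
Step 4: ref 4 → FAULT (evict 2), frames=[4,1,3]
Step 5: ref 4 → HIT, frames=[4,1,3]
Step 6: ref 4 → HIT, frames=[4,1,3]
Step 7: ref 4 → HIT, frames=[4,1,3]
Step 8: ref 1 → HIT, frames=[4,1,3]
Step 9: ref 2 → FAULT (evict 3), frames=[4,1,2]
Step 10: ref 1 → HIT, frames=[4,1,2]
Step 11: ref 4 → HIT, frames=[4,1,2]
Step 12: ref 4 → HIT, frames=[4,1,2]
Total faults: 5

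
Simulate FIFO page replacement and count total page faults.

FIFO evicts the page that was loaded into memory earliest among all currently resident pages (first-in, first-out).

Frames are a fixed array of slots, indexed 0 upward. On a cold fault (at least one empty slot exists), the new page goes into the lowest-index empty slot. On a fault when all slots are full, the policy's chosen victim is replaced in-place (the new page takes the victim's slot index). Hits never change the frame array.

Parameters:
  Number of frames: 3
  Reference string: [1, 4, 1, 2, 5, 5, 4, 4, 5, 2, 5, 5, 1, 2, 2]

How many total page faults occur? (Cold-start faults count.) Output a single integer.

Step 0: ref 1 → FAULT, frames=[1,-,-]
Step 1: ref 4 → FAULT, frames=[1,4,-]
Step 2: ref 1 → HIT, frames=[1,4,-]
Step 3: ref 2 → FAULT, frames=[1,4,2]
Step 4: ref 5 → FAULT (evict 1), frames=[5,4,2]
Step 5: ref 5 → HIT, frames=[5,4,2]
Step 6: ref 4 → HIT, frames=[5,4,2]
Step 7: ref 4 → HIT, frames=[5,4,2]
Step 8: ref 5 → HIT, frames=[5,4,2]
Step 9: ref 2 → HIT, frames=[5,4,2]
Step 10: ref 5 → HIT, frames=[5,4,2]
Step 11: ref 5 → HIT, frames=[5,4,2]
Step 12: ref 1 → FAULT (evict 4), frames=[5,1,2]
Step 13: ref 2 → HIT, frames=[5,1,2]
Step 14: ref 2 → HIT, frames=[5,1,2]
Total faults: 5

Answer: 5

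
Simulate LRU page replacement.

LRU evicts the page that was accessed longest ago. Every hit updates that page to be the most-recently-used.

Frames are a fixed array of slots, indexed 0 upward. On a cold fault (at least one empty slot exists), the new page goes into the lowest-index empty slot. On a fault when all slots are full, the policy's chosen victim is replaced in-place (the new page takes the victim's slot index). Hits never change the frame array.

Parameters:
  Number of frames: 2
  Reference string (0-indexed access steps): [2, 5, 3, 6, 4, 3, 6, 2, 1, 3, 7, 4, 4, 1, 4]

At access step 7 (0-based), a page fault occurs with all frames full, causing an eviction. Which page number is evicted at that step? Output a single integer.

Step 0: ref 2 -> FAULT, frames=[2,-]
Step 1: ref 5 -> FAULT, frames=[2,5]
Step 2: ref 3 -> FAULT, evict 2, frames=[3,5]
Step 3: ref 6 -> FAULT, evict 5, frames=[3,6]
Step 4: ref 4 -> FAULT, evict 3, frames=[4,6]
Step 5: ref 3 -> FAULT, evict 6, frames=[4,3]
Step 6: ref 6 -> FAULT, evict 4, frames=[6,3]
Step 7: ref 2 -> FAULT, evict 3, frames=[6,2]
At step 7: evicted page 3

Answer: 3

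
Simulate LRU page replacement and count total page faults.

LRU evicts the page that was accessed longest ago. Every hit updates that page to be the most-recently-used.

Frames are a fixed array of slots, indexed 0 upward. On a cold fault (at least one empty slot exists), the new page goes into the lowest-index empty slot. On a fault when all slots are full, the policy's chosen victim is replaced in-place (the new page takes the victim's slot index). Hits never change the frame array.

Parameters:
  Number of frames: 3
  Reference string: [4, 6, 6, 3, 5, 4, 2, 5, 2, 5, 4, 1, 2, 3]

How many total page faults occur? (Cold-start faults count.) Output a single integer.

Answer: 9

Derivation:
Step 0: ref 4 → FAULT, frames=[4,-,-]
Step 1: ref 6 → FAULT, frames=[4,6,-]
Step 2: ref 6 → HIT, frames=[4,6,-]
Step 3: ref 3 → FAULT, frames=[4,6,3]
Step 4: ref 5 → FAULT (evict 4), frames=[5,6,3]
Step 5: ref 4 → FAULT (evict 6), frames=[5,4,3]
Step 6: ref 2 → FAULT (evict 3), frames=[5,4,2]
Step 7: ref 5 → HIT, frames=[5,4,2]
Step 8: ref 2 → HIT, frames=[5,4,2]
Step 9: ref 5 → HIT, frames=[5,4,2]
Step 10: ref 4 → HIT, frames=[5,4,2]
Step 11: ref 1 → FAULT (evict 2), frames=[5,4,1]
Step 12: ref 2 → FAULT (evict 5), frames=[2,4,1]
Step 13: ref 3 → FAULT (evict 4), frames=[2,3,1]
Total faults: 9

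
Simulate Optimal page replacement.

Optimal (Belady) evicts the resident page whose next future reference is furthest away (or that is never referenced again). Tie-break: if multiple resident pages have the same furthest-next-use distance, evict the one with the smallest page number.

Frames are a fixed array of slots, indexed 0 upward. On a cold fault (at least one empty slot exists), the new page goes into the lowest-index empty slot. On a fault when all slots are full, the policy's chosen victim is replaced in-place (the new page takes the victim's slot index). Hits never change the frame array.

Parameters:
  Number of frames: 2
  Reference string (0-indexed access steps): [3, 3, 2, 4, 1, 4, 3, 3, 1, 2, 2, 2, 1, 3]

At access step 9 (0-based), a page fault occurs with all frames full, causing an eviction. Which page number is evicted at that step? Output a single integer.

Answer: 3

Derivation:
Step 0: ref 3 -> FAULT, frames=[3,-]
Step 1: ref 3 -> HIT, frames=[3,-]
Step 2: ref 2 -> FAULT, frames=[3,2]
Step 3: ref 4 -> FAULT, evict 2, frames=[3,4]
Step 4: ref 1 -> FAULT, evict 3, frames=[1,4]
Step 5: ref 4 -> HIT, frames=[1,4]
Step 6: ref 3 -> FAULT, evict 4, frames=[1,3]
Step 7: ref 3 -> HIT, frames=[1,3]
Step 8: ref 1 -> HIT, frames=[1,3]
Step 9: ref 2 -> FAULT, evict 3, frames=[1,2]
At step 9: evicted page 3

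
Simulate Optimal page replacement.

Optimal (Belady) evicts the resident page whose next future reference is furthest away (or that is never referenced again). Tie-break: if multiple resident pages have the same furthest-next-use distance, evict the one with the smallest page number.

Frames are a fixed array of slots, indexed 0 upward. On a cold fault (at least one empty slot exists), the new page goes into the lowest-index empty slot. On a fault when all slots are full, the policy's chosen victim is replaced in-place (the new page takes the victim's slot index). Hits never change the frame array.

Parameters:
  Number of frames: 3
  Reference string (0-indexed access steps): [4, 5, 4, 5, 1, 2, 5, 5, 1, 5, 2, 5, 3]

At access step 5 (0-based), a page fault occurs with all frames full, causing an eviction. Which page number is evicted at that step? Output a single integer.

Answer: 4

Derivation:
Step 0: ref 4 -> FAULT, frames=[4,-,-]
Step 1: ref 5 -> FAULT, frames=[4,5,-]
Step 2: ref 4 -> HIT, frames=[4,5,-]
Step 3: ref 5 -> HIT, frames=[4,5,-]
Step 4: ref 1 -> FAULT, frames=[4,5,1]
Step 5: ref 2 -> FAULT, evict 4, frames=[2,5,1]
At step 5: evicted page 4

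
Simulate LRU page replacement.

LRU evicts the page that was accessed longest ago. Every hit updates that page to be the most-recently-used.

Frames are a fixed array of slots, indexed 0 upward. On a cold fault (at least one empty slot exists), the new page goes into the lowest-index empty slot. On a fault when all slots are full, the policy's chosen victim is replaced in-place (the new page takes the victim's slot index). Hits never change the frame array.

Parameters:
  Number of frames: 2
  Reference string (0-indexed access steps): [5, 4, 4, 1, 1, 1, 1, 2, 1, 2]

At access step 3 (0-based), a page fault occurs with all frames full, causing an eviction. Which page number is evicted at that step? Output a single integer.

Step 0: ref 5 -> FAULT, frames=[5,-]
Step 1: ref 4 -> FAULT, frames=[5,4]
Step 2: ref 4 -> HIT, frames=[5,4]
Step 3: ref 1 -> FAULT, evict 5, frames=[1,4]
At step 3: evicted page 5

Answer: 5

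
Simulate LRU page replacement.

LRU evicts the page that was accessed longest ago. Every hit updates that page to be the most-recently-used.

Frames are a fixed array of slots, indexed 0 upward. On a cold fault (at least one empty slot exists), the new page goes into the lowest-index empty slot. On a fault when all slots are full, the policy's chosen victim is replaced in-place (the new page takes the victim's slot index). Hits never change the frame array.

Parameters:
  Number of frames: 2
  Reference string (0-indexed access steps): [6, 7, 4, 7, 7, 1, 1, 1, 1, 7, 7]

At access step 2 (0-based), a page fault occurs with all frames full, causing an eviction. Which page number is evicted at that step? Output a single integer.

Answer: 6

Derivation:
Step 0: ref 6 -> FAULT, frames=[6,-]
Step 1: ref 7 -> FAULT, frames=[6,7]
Step 2: ref 4 -> FAULT, evict 6, frames=[4,7]
At step 2: evicted page 6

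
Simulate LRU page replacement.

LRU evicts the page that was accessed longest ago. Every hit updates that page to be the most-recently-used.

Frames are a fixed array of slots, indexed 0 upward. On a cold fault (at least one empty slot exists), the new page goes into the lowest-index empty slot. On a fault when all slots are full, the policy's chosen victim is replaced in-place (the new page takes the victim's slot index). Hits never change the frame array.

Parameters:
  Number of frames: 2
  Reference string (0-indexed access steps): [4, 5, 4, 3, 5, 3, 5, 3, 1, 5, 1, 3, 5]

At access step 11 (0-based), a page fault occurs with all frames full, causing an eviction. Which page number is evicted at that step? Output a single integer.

Step 0: ref 4 -> FAULT, frames=[4,-]
Step 1: ref 5 -> FAULT, frames=[4,5]
Step 2: ref 4 -> HIT, frames=[4,5]
Step 3: ref 3 -> FAULT, evict 5, frames=[4,3]
Step 4: ref 5 -> FAULT, evict 4, frames=[5,3]
Step 5: ref 3 -> HIT, frames=[5,3]
Step 6: ref 5 -> HIT, frames=[5,3]
Step 7: ref 3 -> HIT, frames=[5,3]
Step 8: ref 1 -> FAULT, evict 5, frames=[1,3]
Step 9: ref 5 -> FAULT, evict 3, frames=[1,5]
Step 10: ref 1 -> HIT, frames=[1,5]
Step 11: ref 3 -> FAULT, evict 5, frames=[1,3]
At step 11: evicted page 5

Answer: 5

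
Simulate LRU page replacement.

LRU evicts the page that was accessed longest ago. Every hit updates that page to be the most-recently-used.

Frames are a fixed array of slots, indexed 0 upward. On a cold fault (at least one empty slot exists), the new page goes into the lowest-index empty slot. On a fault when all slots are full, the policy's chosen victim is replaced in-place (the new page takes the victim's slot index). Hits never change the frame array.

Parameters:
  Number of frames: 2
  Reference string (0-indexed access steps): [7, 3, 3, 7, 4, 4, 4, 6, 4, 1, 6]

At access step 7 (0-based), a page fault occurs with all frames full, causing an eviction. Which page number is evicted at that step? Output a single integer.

Answer: 7

Derivation:
Step 0: ref 7 -> FAULT, frames=[7,-]
Step 1: ref 3 -> FAULT, frames=[7,3]
Step 2: ref 3 -> HIT, frames=[7,3]
Step 3: ref 7 -> HIT, frames=[7,3]
Step 4: ref 4 -> FAULT, evict 3, frames=[7,4]
Step 5: ref 4 -> HIT, frames=[7,4]
Step 6: ref 4 -> HIT, frames=[7,4]
Step 7: ref 6 -> FAULT, evict 7, frames=[6,4]
At step 7: evicted page 7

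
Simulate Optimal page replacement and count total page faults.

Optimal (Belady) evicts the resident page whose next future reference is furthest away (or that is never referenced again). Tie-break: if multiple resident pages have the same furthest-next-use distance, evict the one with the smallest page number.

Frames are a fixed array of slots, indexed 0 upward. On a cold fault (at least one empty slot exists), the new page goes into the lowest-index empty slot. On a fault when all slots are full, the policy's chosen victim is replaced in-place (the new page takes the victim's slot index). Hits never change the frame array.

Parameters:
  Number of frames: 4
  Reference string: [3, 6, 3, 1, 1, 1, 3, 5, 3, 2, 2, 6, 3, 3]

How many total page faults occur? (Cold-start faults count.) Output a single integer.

Step 0: ref 3 → FAULT, frames=[3,-,-,-]
Step 1: ref 6 → FAULT, frames=[3,6,-,-]
Step 2: ref 3 → HIT, frames=[3,6,-,-]
Step 3: ref 1 → FAULT, frames=[3,6,1,-]
Step 4: ref 1 → HIT, frames=[3,6,1,-]
Step 5: ref 1 → HIT, frames=[3,6,1,-]
Step 6: ref 3 → HIT, frames=[3,6,1,-]
Step 7: ref 5 → FAULT, frames=[3,6,1,5]
Step 8: ref 3 → HIT, frames=[3,6,1,5]
Step 9: ref 2 → FAULT (evict 1), frames=[3,6,2,5]
Step 10: ref 2 → HIT, frames=[3,6,2,5]
Step 11: ref 6 → HIT, frames=[3,6,2,5]
Step 12: ref 3 → HIT, frames=[3,6,2,5]
Step 13: ref 3 → HIT, frames=[3,6,2,5]
Total faults: 5

Answer: 5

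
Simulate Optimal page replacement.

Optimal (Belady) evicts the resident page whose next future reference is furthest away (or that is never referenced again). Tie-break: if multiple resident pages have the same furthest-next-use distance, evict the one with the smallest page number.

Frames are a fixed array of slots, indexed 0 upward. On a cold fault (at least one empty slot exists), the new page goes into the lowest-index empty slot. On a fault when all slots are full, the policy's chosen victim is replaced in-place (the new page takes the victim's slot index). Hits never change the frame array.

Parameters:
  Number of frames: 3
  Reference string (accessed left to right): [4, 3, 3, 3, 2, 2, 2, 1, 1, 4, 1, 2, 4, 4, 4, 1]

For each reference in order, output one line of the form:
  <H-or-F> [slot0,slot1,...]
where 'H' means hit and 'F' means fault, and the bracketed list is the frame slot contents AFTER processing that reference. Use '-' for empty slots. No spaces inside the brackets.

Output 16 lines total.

F [4,-,-]
F [4,3,-]
H [4,3,-]
H [4,3,-]
F [4,3,2]
H [4,3,2]
H [4,3,2]
F [4,1,2]
H [4,1,2]
H [4,1,2]
H [4,1,2]
H [4,1,2]
H [4,1,2]
H [4,1,2]
H [4,1,2]
H [4,1,2]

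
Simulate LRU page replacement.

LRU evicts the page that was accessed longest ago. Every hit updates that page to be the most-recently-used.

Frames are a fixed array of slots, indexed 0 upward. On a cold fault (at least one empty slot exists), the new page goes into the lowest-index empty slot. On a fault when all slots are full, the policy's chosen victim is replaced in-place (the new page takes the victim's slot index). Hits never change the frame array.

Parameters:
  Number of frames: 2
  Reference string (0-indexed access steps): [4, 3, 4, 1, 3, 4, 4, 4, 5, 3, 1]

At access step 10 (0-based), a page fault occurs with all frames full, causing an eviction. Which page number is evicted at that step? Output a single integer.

Answer: 5

Derivation:
Step 0: ref 4 -> FAULT, frames=[4,-]
Step 1: ref 3 -> FAULT, frames=[4,3]
Step 2: ref 4 -> HIT, frames=[4,3]
Step 3: ref 1 -> FAULT, evict 3, frames=[4,1]
Step 4: ref 3 -> FAULT, evict 4, frames=[3,1]
Step 5: ref 4 -> FAULT, evict 1, frames=[3,4]
Step 6: ref 4 -> HIT, frames=[3,4]
Step 7: ref 4 -> HIT, frames=[3,4]
Step 8: ref 5 -> FAULT, evict 3, frames=[5,4]
Step 9: ref 3 -> FAULT, evict 4, frames=[5,3]
Step 10: ref 1 -> FAULT, evict 5, frames=[1,3]
At step 10: evicted page 5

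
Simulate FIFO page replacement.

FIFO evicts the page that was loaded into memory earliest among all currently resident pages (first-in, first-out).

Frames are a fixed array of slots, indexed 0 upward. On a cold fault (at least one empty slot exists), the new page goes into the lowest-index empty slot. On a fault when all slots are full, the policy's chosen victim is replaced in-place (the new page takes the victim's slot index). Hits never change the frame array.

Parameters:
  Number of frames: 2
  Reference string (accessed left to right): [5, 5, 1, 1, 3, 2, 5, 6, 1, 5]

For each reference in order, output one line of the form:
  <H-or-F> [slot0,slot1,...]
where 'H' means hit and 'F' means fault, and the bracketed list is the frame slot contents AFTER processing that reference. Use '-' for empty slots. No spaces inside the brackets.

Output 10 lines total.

F [5,-]
H [5,-]
F [5,1]
H [5,1]
F [3,1]
F [3,2]
F [5,2]
F [5,6]
F [1,6]
F [1,5]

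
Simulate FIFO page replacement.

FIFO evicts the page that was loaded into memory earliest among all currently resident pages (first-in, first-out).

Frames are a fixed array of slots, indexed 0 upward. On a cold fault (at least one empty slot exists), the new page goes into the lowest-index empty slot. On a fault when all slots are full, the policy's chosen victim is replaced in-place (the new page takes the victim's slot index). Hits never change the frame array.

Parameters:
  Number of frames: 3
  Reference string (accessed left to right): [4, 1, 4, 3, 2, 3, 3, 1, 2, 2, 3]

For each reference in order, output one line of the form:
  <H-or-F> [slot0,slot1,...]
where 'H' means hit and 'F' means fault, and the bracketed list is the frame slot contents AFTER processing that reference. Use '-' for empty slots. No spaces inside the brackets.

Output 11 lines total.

F [4,-,-]
F [4,1,-]
H [4,1,-]
F [4,1,3]
F [2,1,3]
H [2,1,3]
H [2,1,3]
H [2,1,3]
H [2,1,3]
H [2,1,3]
H [2,1,3]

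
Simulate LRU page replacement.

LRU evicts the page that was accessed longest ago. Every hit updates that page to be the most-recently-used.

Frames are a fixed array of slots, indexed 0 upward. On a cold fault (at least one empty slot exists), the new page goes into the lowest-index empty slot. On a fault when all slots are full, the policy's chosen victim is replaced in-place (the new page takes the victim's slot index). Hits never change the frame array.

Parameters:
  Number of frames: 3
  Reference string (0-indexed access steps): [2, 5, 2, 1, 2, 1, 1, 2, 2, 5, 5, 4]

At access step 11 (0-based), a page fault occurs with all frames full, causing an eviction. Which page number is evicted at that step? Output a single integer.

Answer: 1

Derivation:
Step 0: ref 2 -> FAULT, frames=[2,-,-]
Step 1: ref 5 -> FAULT, frames=[2,5,-]
Step 2: ref 2 -> HIT, frames=[2,5,-]
Step 3: ref 1 -> FAULT, frames=[2,5,1]
Step 4: ref 2 -> HIT, frames=[2,5,1]
Step 5: ref 1 -> HIT, frames=[2,5,1]
Step 6: ref 1 -> HIT, frames=[2,5,1]
Step 7: ref 2 -> HIT, frames=[2,5,1]
Step 8: ref 2 -> HIT, frames=[2,5,1]
Step 9: ref 5 -> HIT, frames=[2,5,1]
Step 10: ref 5 -> HIT, frames=[2,5,1]
Step 11: ref 4 -> FAULT, evict 1, frames=[2,5,4]
At step 11: evicted page 1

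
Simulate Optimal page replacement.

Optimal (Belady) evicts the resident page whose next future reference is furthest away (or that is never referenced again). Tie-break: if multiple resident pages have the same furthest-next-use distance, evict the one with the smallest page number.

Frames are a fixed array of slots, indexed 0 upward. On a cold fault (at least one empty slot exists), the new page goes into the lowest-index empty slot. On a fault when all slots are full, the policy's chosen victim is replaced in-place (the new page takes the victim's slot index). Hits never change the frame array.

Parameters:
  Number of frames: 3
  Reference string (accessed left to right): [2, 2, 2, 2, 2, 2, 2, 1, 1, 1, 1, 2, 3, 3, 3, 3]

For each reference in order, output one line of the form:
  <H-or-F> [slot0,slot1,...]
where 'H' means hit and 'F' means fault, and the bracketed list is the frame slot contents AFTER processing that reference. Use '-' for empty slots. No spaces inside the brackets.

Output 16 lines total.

F [2,-,-]
H [2,-,-]
H [2,-,-]
H [2,-,-]
H [2,-,-]
H [2,-,-]
H [2,-,-]
F [2,1,-]
H [2,1,-]
H [2,1,-]
H [2,1,-]
H [2,1,-]
F [2,1,3]
H [2,1,3]
H [2,1,3]
H [2,1,3]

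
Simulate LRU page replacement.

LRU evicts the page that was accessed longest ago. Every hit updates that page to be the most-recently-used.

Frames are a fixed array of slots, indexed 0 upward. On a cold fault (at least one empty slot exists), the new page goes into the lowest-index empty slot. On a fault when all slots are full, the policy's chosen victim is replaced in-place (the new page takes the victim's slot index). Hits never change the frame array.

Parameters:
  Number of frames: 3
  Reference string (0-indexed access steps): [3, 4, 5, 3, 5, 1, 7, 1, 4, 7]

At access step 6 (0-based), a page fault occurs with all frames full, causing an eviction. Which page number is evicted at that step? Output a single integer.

Answer: 3

Derivation:
Step 0: ref 3 -> FAULT, frames=[3,-,-]
Step 1: ref 4 -> FAULT, frames=[3,4,-]
Step 2: ref 5 -> FAULT, frames=[3,4,5]
Step 3: ref 3 -> HIT, frames=[3,4,5]
Step 4: ref 5 -> HIT, frames=[3,4,5]
Step 5: ref 1 -> FAULT, evict 4, frames=[3,1,5]
Step 6: ref 7 -> FAULT, evict 3, frames=[7,1,5]
At step 6: evicted page 3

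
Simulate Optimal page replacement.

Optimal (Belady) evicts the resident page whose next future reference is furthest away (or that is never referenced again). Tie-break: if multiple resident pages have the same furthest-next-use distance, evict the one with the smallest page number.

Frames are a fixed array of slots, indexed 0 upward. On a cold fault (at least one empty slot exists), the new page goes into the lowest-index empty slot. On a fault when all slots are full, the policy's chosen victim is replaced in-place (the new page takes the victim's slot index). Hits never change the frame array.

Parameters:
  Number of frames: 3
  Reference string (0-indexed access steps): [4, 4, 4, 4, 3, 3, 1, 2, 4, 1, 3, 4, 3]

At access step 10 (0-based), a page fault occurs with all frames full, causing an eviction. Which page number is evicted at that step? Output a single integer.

Step 0: ref 4 -> FAULT, frames=[4,-,-]
Step 1: ref 4 -> HIT, frames=[4,-,-]
Step 2: ref 4 -> HIT, frames=[4,-,-]
Step 3: ref 4 -> HIT, frames=[4,-,-]
Step 4: ref 3 -> FAULT, frames=[4,3,-]
Step 5: ref 3 -> HIT, frames=[4,3,-]
Step 6: ref 1 -> FAULT, frames=[4,3,1]
Step 7: ref 2 -> FAULT, evict 3, frames=[4,2,1]
Step 8: ref 4 -> HIT, frames=[4,2,1]
Step 9: ref 1 -> HIT, frames=[4,2,1]
Step 10: ref 3 -> FAULT, evict 1, frames=[4,2,3]
At step 10: evicted page 1

Answer: 1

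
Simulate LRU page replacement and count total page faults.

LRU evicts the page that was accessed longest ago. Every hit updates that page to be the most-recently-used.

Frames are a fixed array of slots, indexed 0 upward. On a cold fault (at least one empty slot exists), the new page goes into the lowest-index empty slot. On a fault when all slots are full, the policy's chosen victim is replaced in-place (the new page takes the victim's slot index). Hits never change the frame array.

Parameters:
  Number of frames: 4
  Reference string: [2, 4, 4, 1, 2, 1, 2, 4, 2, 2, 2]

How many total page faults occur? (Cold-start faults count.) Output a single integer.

Step 0: ref 2 → FAULT, frames=[2,-,-,-]
Step 1: ref 4 → FAULT, frames=[2,4,-,-]
Step 2: ref 4 → HIT, frames=[2,4,-,-]
Step 3: ref 1 → FAULT, frames=[2,4,1,-]
Step 4: ref 2 → HIT, frames=[2,4,1,-]
Step 5: ref 1 → HIT, frames=[2,4,1,-]
Step 6: ref 2 → HIT, frames=[2,4,1,-]
Step 7: ref 4 → HIT, frames=[2,4,1,-]
Step 8: ref 2 → HIT, frames=[2,4,1,-]
Step 9: ref 2 → HIT, frames=[2,4,1,-]
Step 10: ref 2 → HIT, frames=[2,4,1,-]
Total faults: 3

Answer: 3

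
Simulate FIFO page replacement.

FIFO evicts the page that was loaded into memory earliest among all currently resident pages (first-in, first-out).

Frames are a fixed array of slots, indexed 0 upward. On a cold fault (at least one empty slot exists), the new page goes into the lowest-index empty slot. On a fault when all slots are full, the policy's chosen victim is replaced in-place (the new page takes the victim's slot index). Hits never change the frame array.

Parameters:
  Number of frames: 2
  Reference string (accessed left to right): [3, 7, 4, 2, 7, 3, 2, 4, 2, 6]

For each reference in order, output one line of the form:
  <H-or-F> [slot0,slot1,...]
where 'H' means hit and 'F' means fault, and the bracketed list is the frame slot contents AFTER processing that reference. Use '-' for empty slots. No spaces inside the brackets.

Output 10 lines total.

F [3,-]
F [3,7]
F [4,7]
F [4,2]
F [7,2]
F [7,3]
F [2,3]
F [2,4]
H [2,4]
F [6,4]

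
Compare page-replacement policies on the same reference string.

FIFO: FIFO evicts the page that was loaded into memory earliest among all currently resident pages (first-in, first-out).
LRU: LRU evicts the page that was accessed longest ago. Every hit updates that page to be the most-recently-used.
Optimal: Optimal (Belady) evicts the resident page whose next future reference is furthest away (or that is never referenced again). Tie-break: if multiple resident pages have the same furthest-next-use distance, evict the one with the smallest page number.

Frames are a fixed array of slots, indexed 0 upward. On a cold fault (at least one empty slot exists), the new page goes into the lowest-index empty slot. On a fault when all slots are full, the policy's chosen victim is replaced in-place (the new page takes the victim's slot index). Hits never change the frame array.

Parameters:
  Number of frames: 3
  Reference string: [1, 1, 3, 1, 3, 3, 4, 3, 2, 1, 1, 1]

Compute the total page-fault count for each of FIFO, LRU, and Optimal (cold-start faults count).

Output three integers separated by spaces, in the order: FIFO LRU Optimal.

Answer: 5 5 4

Derivation:
--- FIFO ---
  step 0: ref 1 -> FAULT, frames=[1,-,-] (faults so far: 1)
  step 1: ref 1 -> HIT, frames=[1,-,-] (faults so far: 1)
  step 2: ref 3 -> FAULT, frames=[1,3,-] (faults so far: 2)
  step 3: ref 1 -> HIT, frames=[1,3,-] (faults so far: 2)
  step 4: ref 3 -> HIT, frames=[1,3,-] (faults so far: 2)
  step 5: ref 3 -> HIT, frames=[1,3,-] (faults so far: 2)
  step 6: ref 4 -> FAULT, frames=[1,3,4] (faults so far: 3)
  step 7: ref 3 -> HIT, frames=[1,3,4] (faults so far: 3)
  step 8: ref 2 -> FAULT, evict 1, frames=[2,3,4] (faults so far: 4)
  step 9: ref 1 -> FAULT, evict 3, frames=[2,1,4] (faults so far: 5)
  step 10: ref 1 -> HIT, frames=[2,1,4] (faults so far: 5)
  step 11: ref 1 -> HIT, frames=[2,1,4] (faults so far: 5)
  FIFO total faults: 5
--- LRU ---
  step 0: ref 1 -> FAULT, frames=[1,-,-] (faults so far: 1)
  step 1: ref 1 -> HIT, frames=[1,-,-] (faults so far: 1)
  step 2: ref 3 -> FAULT, frames=[1,3,-] (faults so far: 2)
  step 3: ref 1 -> HIT, frames=[1,3,-] (faults so far: 2)
  step 4: ref 3 -> HIT, frames=[1,3,-] (faults so far: 2)
  step 5: ref 3 -> HIT, frames=[1,3,-] (faults so far: 2)
  step 6: ref 4 -> FAULT, frames=[1,3,4] (faults so far: 3)
  step 7: ref 3 -> HIT, frames=[1,3,4] (faults so far: 3)
  step 8: ref 2 -> FAULT, evict 1, frames=[2,3,4] (faults so far: 4)
  step 9: ref 1 -> FAULT, evict 4, frames=[2,3,1] (faults so far: 5)
  step 10: ref 1 -> HIT, frames=[2,3,1] (faults so far: 5)
  step 11: ref 1 -> HIT, frames=[2,3,1] (faults so far: 5)
  LRU total faults: 5
--- Optimal ---
  step 0: ref 1 -> FAULT, frames=[1,-,-] (faults so far: 1)
  step 1: ref 1 -> HIT, frames=[1,-,-] (faults so far: 1)
  step 2: ref 3 -> FAULT, frames=[1,3,-] (faults so far: 2)
  step 3: ref 1 -> HIT, frames=[1,3,-] (faults so far: 2)
  step 4: ref 3 -> HIT, frames=[1,3,-] (faults so far: 2)
  step 5: ref 3 -> HIT, frames=[1,3,-] (faults so far: 2)
  step 6: ref 4 -> FAULT, frames=[1,3,4] (faults so far: 3)
  step 7: ref 3 -> HIT, frames=[1,3,4] (faults so far: 3)
  step 8: ref 2 -> FAULT, evict 3, frames=[1,2,4] (faults so far: 4)
  step 9: ref 1 -> HIT, frames=[1,2,4] (faults so far: 4)
  step 10: ref 1 -> HIT, frames=[1,2,4] (faults so far: 4)
  step 11: ref 1 -> HIT, frames=[1,2,4] (faults so far: 4)
  Optimal total faults: 4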